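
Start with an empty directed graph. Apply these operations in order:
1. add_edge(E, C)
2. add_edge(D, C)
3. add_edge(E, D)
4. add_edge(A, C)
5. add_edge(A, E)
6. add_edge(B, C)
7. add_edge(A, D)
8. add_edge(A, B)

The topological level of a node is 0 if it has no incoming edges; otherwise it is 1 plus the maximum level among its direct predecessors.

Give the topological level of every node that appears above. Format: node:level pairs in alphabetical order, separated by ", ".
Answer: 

Answer: A:0, B:1, C:3, D:2, E:1

Derivation:
Op 1: add_edge(E, C). Edges now: 1
Op 2: add_edge(D, C). Edges now: 2
Op 3: add_edge(E, D). Edges now: 3
Op 4: add_edge(A, C). Edges now: 4
Op 5: add_edge(A, E). Edges now: 5
Op 6: add_edge(B, C). Edges now: 6
Op 7: add_edge(A, D). Edges now: 7
Op 8: add_edge(A, B). Edges now: 8
Compute levels (Kahn BFS):
  sources (in-degree 0): A
  process A: level=0
    A->B: in-degree(B)=0, level(B)=1, enqueue
    A->C: in-degree(C)=3, level(C)>=1
    A->D: in-degree(D)=1, level(D)>=1
    A->E: in-degree(E)=0, level(E)=1, enqueue
  process B: level=1
    B->C: in-degree(C)=2, level(C)>=2
  process E: level=1
    E->C: in-degree(C)=1, level(C)>=2
    E->D: in-degree(D)=0, level(D)=2, enqueue
  process D: level=2
    D->C: in-degree(C)=0, level(C)=3, enqueue
  process C: level=3
All levels: A:0, B:1, C:3, D:2, E:1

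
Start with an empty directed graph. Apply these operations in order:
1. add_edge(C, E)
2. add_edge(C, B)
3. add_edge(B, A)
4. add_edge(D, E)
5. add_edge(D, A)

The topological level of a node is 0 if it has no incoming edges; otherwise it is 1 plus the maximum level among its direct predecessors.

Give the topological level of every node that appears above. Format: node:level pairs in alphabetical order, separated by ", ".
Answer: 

Op 1: add_edge(C, E). Edges now: 1
Op 2: add_edge(C, B). Edges now: 2
Op 3: add_edge(B, A). Edges now: 3
Op 4: add_edge(D, E). Edges now: 4
Op 5: add_edge(D, A). Edges now: 5
Compute levels (Kahn BFS):
  sources (in-degree 0): C, D
  process C: level=0
    C->B: in-degree(B)=0, level(B)=1, enqueue
    C->E: in-degree(E)=1, level(E)>=1
  process D: level=0
    D->A: in-degree(A)=1, level(A)>=1
    D->E: in-degree(E)=0, level(E)=1, enqueue
  process B: level=1
    B->A: in-degree(A)=0, level(A)=2, enqueue
  process E: level=1
  process A: level=2
All levels: A:2, B:1, C:0, D:0, E:1

Answer: A:2, B:1, C:0, D:0, E:1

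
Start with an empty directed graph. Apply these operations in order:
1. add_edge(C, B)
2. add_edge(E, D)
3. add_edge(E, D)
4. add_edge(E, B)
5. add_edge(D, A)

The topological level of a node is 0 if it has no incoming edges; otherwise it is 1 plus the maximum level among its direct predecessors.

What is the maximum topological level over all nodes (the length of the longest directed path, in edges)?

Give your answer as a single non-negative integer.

Op 1: add_edge(C, B). Edges now: 1
Op 2: add_edge(E, D). Edges now: 2
Op 3: add_edge(E, D) (duplicate, no change). Edges now: 2
Op 4: add_edge(E, B). Edges now: 3
Op 5: add_edge(D, A). Edges now: 4
Compute levels (Kahn BFS):
  sources (in-degree 0): C, E
  process C: level=0
    C->B: in-degree(B)=1, level(B)>=1
  process E: level=0
    E->B: in-degree(B)=0, level(B)=1, enqueue
    E->D: in-degree(D)=0, level(D)=1, enqueue
  process B: level=1
  process D: level=1
    D->A: in-degree(A)=0, level(A)=2, enqueue
  process A: level=2
All levels: A:2, B:1, C:0, D:1, E:0
max level = 2

Answer: 2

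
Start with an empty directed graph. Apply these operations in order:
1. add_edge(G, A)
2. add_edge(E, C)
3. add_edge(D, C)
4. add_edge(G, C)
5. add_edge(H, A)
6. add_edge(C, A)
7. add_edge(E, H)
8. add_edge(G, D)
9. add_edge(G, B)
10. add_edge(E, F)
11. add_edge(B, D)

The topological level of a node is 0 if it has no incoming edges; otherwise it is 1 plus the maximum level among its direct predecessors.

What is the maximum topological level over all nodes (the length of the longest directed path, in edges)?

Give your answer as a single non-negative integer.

Op 1: add_edge(G, A). Edges now: 1
Op 2: add_edge(E, C). Edges now: 2
Op 3: add_edge(D, C). Edges now: 3
Op 4: add_edge(G, C). Edges now: 4
Op 5: add_edge(H, A). Edges now: 5
Op 6: add_edge(C, A). Edges now: 6
Op 7: add_edge(E, H). Edges now: 7
Op 8: add_edge(G, D). Edges now: 8
Op 9: add_edge(G, B). Edges now: 9
Op 10: add_edge(E, F). Edges now: 10
Op 11: add_edge(B, D). Edges now: 11
Compute levels (Kahn BFS):
  sources (in-degree 0): E, G
  process E: level=0
    E->C: in-degree(C)=2, level(C)>=1
    E->F: in-degree(F)=0, level(F)=1, enqueue
    E->H: in-degree(H)=0, level(H)=1, enqueue
  process G: level=0
    G->A: in-degree(A)=2, level(A)>=1
    G->B: in-degree(B)=0, level(B)=1, enqueue
    G->C: in-degree(C)=1, level(C)>=1
    G->D: in-degree(D)=1, level(D)>=1
  process F: level=1
  process H: level=1
    H->A: in-degree(A)=1, level(A)>=2
  process B: level=1
    B->D: in-degree(D)=0, level(D)=2, enqueue
  process D: level=2
    D->C: in-degree(C)=0, level(C)=3, enqueue
  process C: level=3
    C->A: in-degree(A)=0, level(A)=4, enqueue
  process A: level=4
All levels: A:4, B:1, C:3, D:2, E:0, F:1, G:0, H:1
max level = 4

Answer: 4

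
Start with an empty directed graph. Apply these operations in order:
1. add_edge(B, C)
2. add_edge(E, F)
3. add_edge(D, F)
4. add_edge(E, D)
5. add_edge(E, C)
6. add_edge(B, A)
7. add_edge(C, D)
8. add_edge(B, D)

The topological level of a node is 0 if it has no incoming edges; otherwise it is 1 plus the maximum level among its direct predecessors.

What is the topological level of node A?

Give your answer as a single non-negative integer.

Answer: 1

Derivation:
Op 1: add_edge(B, C). Edges now: 1
Op 2: add_edge(E, F). Edges now: 2
Op 3: add_edge(D, F). Edges now: 3
Op 4: add_edge(E, D). Edges now: 4
Op 5: add_edge(E, C). Edges now: 5
Op 6: add_edge(B, A). Edges now: 6
Op 7: add_edge(C, D). Edges now: 7
Op 8: add_edge(B, D). Edges now: 8
Compute levels (Kahn BFS):
  sources (in-degree 0): B, E
  process B: level=0
    B->A: in-degree(A)=0, level(A)=1, enqueue
    B->C: in-degree(C)=1, level(C)>=1
    B->D: in-degree(D)=2, level(D)>=1
  process E: level=0
    E->C: in-degree(C)=0, level(C)=1, enqueue
    E->D: in-degree(D)=1, level(D)>=1
    E->F: in-degree(F)=1, level(F)>=1
  process A: level=1
  process C: level=1
    C->D: in-degree(D)=0, level(D)=2, enqueue
  process D: level=2
    D->F: in-degree(F)=0, level(F)=3, enqueue
  process F: level=3
All levels: A:1, B:0, C:1, D:2, E:0, F:3
level(A) = 1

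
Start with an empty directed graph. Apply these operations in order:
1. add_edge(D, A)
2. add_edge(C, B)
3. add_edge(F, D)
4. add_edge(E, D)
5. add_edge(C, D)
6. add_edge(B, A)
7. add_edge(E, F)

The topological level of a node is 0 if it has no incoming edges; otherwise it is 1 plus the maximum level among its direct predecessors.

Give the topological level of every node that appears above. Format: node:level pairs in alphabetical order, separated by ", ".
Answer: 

Op 1: add_edge(D, A). Edges now: 1
Op 2: add_edge(C, B). Edges now: 2
Op 3: add_edge(F, D). Edges now: 3
Op 4: add_edge(E, D). Edges now: 4
Op 5: add_edge(C, D). Edges now: 5
Op 6: add_edge(B, A). Edges now: 6
Op 7: add_edge(E, F). Edges now: 7
Compute levels (Kahn BFS):
  sources (in-degree 0): C, E
  process C: level=0
    C->B: in-degree(B)=0, level(B)=1, enqueue
    C->D: in-degree(D)=2, level(D)>=1
  process E: level=0
    E->D: in-degree(D)=1, level(D)>=1
    E->F: in-degree(F)=0, level(F)=1, enqueue
  process B: level=1
    B->A: in-degree(A)=1, level(A)>=2
  process F: level=1
    F->D: in-degree(D)=0, level(D)=2, enqueue
  process D: level=2
    D->A: in-degree(A)=0, level(A)=3, enqueue
  process A: level=3
All levels: A:3, B:1, C:0, D:2, E:0, F:1

Answer: A:3, B:1, C:0, D:2, E:0, F:1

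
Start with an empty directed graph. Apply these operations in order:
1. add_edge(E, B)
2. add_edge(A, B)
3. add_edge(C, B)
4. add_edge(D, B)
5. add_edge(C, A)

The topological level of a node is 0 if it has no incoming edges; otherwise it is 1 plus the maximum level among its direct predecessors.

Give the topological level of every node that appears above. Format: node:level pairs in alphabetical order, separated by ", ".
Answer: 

Answer: A:1, B:2, C:0, D:0, E:0

Derivation:
Op 1: add_edge(E, B). Edges now: 1
Op 2: add_edge(A, B). Edges now: 2
Op 3: add_edge(C, B). Edges now: 3
Op 4: add_edge(D, B). Edges now: 4
Op 5: add_edge(C, A). Edges now: 5
Compute levels (Kahn BFS):
  sources (in-degree 0): C, D, E
  process C: level=0
    C->A: in-degree(A)=0, level(A)=1, enqueue
    C->B: in-degree(B)=3, level(B)>=1
  process D: level=0
    D->B: in-degree(B)=2, level(B)>=1
  process E: level=0
    E->B: in-degree(B)=1, level(B)>=1
  process A: level=1
    A->B: in-degree(B)=0, level(B)=2, enqueue
  process B: level=2
All levels: A:1, B:2, C:0, D:0, E:0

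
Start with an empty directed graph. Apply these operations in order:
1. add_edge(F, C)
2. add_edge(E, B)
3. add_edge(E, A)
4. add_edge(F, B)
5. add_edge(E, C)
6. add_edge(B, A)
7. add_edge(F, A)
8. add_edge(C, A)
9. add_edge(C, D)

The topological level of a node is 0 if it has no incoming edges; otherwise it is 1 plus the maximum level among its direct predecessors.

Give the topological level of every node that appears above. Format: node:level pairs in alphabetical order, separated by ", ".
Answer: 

Op 1: add_edge(F, C). Edges now: 1
Op 2: add_edge(E, B). Edges now: 2
Op 3: add_edge(E, A). Edges now: 3
Op 4: add_edge(F, B). Edges now: 4
Op 5: add_edge(E, C). Edges now: 5
Op 6: add_edge(B, A). Edges now: 6
Op 7: add_edge(F, A). Edges now: 7
Op 8: add_edge(C, A). Edges now: 8
Op 9: add_edge(C, D). Edges now: 9
Compute levels (Kahn BFS):
  sources (in-degree 0): E, F
  process E: level=0
    E->A: in-degree(A)=3, level(A)>=1
    E->B: in-degree(B)=1, level(B)>=1
    E->C: in-degree(C)=1, level(C)>=1
  process F: level=0
    F->A: in-degree(A)=2, level(A)>=1
    F->B: in-degree(B)=0, level(B)=1, enqueue
    F->C: in-degree(C)=0, level(C)=1, enqueue
  process B: level=1
    B->A: in-degree(A)=1, level(A)>=2
  process C: level=1
    C->A: in-degree(A)=0, level(A)=2, enqueue
    C->D: in-degree(D)=0, level(D)=2, enqueue
  process A: level=2
  process D: level=2
All levels: A:2, B:1, C:1, D:2, E:0, F:0

Answer: A:2, B:1, C:1, D:2, E:0, F:0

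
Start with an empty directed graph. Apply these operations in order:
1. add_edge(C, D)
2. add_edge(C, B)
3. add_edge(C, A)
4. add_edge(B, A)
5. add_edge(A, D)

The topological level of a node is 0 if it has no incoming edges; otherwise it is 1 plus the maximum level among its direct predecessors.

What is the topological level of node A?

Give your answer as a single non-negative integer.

Op 1: add_edge(C, D). Edges now: 1
Op 2: add_edge(C, B). Edges now: 2
Op 3: add_edge(C, A). Edges now: 3
Op 4: add_edge(B, A). Edges now: 4
Op 5: add_edge(A, D). Edges now: 5
Compute levels (Kahn BFS):
  sources (in-degree 0): C
  process C: level=0
    C->A: in-degree(A)=1, level(A)>=1
    C->B: in-degree(B)=0, level(B)=1, enqueue
    C->D: in-degree(D)=1, level(D)>=1
  process B: level=1
    B->A: in-degree(A)=0, level(A)=2, enqueue
  process A: level=2
    A->D: in-degree(D)=0, level(D)=3, enqueue
  process D: level=3
All levels: A:2, B:1, C:0, D:3
level(A) = 2

Answer: 2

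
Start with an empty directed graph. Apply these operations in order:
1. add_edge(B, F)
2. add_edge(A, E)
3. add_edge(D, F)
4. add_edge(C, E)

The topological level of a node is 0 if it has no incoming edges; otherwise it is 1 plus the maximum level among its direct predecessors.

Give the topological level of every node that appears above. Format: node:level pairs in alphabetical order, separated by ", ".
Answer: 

Op 1: add_edge(B, F). Edges now: 1
Op 2: add_edge(A, E). Edges now: 2
Op 3: add_edge(D, F). Edges now: 3
Op 4: add_edge(C, E). Edges now: 4
Compute levels (Kahn BFS):
  sources (in-degree 0): A, B, C, D
  process A: level=0
    A->E: in-degree(E)=1, level(E)>=1
  process B: level=0
    B->F: in-degree(F)=1, level(F)>=1
  process C: level=0
    C->E: in-degree(E)=0, level(E)=1, enqueue
  process D: level=0
    D->F: in-degree(F)=0, level(F)=1, enqueue
  process E: level=1
  process F: level=1
All levels: A:0, B:0, C:0, D:0, E:1, F:1

Answer: A:0, B:0, C:0, D:0, E:1, F:1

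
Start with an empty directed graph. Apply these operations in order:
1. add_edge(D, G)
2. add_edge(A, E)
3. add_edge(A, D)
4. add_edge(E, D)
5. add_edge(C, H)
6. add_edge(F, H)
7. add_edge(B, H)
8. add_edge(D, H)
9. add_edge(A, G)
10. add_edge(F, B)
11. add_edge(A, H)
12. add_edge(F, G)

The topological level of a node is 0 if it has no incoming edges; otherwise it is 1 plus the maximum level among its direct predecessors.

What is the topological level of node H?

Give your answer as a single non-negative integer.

Op 1: add_edge(D, G). Edges now: 1
Op 2: add_edge(A, E). Edges now: 2
Op 3: add_edge(A, D). Edges now: 3
Op 4: add_edge(E, D). Edges now: 4
Op 5: add_edge(C, H). Edges now: 5
Op 6: add_edge(F, H). Edges now: 6
Op 7: add_edge(B, H). Edges now: 7
Op 8: add_edge(D, H). Edges now: 8
Op 9: add_edge(A, G). Edges now: 9
Op 10: add_edge(F, B). Edges now: 10
Op 11: add_edge(A, H). Edges now: 11
Op 12: add_edge(F, G). Edges now: 12
Compute levels (Kahn BFS):
  sources (in-degree 0): A, C, F
  process A: level=0
    A->D: in-degree(D)=1, level(D)>=1
    A->E: in-degree(E)=0, level(E)=1, enqueue
    A->G: in-degree(G)=2, level(G)>=1
    A->H: in-degree(H)=4, level(H)>=1
  process C: level=0
    C->H: in-degree(H)=3, level(H)>=1
  process F: level=0
    F->B: in-degree(B)=0, level(B)=1, enqueue
    F->G: in-degree(G)=1, level(G)>=1
    F->H: in-degree(H)=2, level(H)>=1
  process E: level=1
    E->D: in-degree(D)=0, level(D)=2, enqueue
  process B: level=1
    B->H: in-degree(H)=1, level(H)>=2
  process D: level=2
    D->G: in-degree(G)=0, level(G)=3, enqueue
    D->H: in-degree(H)=0, level(H)=3, enqueue
  process G: level=3
  process H: level=3
All levels: A:0, B:1, C:0, D:2, E:1, F:0, G:3, H:3
level(H) = 3

Answer: 3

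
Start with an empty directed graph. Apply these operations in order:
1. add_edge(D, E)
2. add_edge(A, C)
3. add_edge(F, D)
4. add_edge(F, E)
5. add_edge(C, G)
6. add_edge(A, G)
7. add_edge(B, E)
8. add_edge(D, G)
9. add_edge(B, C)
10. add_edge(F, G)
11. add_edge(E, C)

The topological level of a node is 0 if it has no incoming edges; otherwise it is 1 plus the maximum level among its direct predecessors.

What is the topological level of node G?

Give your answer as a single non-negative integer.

Op 1: add_edge(D, E). Edges now: 1
Op 2: add_edge(A, C). Edges now: 2
Op 3: add_edge(F, D). Edges now: 3
Op 4: add_edge(F, E). Edges now: 4
Op 5: add_edge(C, G). Edges now: 5
Op 6: add_edge(A, G). Edges now: 6
Op 7: add_edge(B, E). Edges now: 7
Op 8: add_edge(D, G). Edges now: 8
Op 9: add_edge(B, C). Edges now: 9
Op 10: add_edge(F, G). Edges now: 10
Op 11: add_edge(E, C). Edges now: 11
Compute levels (Kahn BFS):
  sources (in-degree 0): A, B, F
  process A: level=0
    A->C: in-degree(C)=2, level(C)>=1
    A->G: in-degree(G)=3, level(G)>=1
  process B: level=0
    B->C: in-degree(C)=1, level(C)>=1
    B->E: in-degree(E)=2, level(E)>=1
  process F: level=0
    F->D: in-degree(D)=0, level(D)=1, enqueue
    F->E: in-degree(E)=1, level(E)>=1
    F->G: in-degree(G)=2, level(G)>=1
  process D: level=1
    D->E: in-degree(E)=0, level(E)=2, enqueue
    D->G: in-degree(G)=1, level(G)>=2
  process E: level=2
    E->C: in-degree(C)=0, level(C)=3, enqueue
  process C: level=3
    C->G: in-degree(G)=0, level(G)=4, enqueue
  process G: level=4
All levels: A:0, B:0, C:3, D:1, E:2, F:0, G:4
level(G) = 4

Answer: 4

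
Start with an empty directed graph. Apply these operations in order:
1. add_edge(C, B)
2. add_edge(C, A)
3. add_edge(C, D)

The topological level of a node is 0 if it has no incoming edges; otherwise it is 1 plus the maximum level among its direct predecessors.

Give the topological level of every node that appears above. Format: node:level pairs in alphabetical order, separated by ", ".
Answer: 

Answer: A:1, B:1, C:0, D:1

Derivation:
Op 1: add_edge(C, B). Edges now: 1
Op 2: add_edge(C, A). Edges now: 2
Op 3: add_edge(C, D). Edges now: 3
Compute levels (Kahn BFS):
  sources (in-degree 0): C
  process C: level=0
    C->A: in-degree(A)=0, level(A)=1, enqueue
    C->B: in-degree(B)=0, level(B)=1, enqueue
    C->D: in-degree(D)=0, level(D)=1, enqueue
  process A: level=1
  process B: level=1
  process D: level=1
All levels: A:1, B:1, C:0, D:1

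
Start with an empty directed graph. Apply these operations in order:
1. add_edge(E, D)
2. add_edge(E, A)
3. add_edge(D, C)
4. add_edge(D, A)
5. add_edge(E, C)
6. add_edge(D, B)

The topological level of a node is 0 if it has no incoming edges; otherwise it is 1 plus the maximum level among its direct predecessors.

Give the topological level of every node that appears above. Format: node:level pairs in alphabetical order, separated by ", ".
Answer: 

Answer: A:2, B:2, C:2, D:1, E:0

Derivation:
Op 1: add_edge(E, D). Edges now: 1
Op 2: add_edge(E, A). Edges now: 2
Op 3: add_edge(D, C). Edges now: 3
Op 4: add_edge(D, A). Edges now: 4
Op 5: add_edge(E, C). Edges now: 5
Op 6: add_edge(D, B). Edges now: 6
Compute levels (Kahn BFS):
  sources (in-degree 0): E
  process E: level=0
    E->A: in-degree(A)=1, level(A)>=1
    E->C: in-degree(C)=1, level(C)>=1
    E->D: in-degree(D)=0, level(D)=1, enqueue
  process D: level=1
    D->A: in-degree(A)=0, level(A)=2, enqueue
    D->B: in-degree(B)=0, level(B)=2, enqueue
    D->C: in-degree(C)=0, level(C)=2, enqueue
  process A: level=2
  process B: level=2
  process C: level=2
All levels: A:2, B:2, C:2, D:1, E:0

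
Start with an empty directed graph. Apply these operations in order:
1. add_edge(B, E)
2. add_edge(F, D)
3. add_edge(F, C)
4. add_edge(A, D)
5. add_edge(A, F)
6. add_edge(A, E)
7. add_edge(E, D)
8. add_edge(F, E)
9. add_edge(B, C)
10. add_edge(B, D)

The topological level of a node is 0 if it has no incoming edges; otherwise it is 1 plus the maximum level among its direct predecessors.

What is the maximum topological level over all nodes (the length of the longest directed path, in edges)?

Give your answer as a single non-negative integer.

Op 1: add_edge(B, E). Edges now: 1
Op 2: add_edge(F, D). Edges now: 2
Op 3: add_edge(F, C). Edges now: 3
Op 4: add_edge(A, D). Edges now: 4
Op 5: add_edge(A, F). Edges now: 5
Op 6: add_edge(A, E). Edges now: 6
Op 7: add_edge(E, D). Edges now: 7
Op 8: add_edge(F, E). Edges now: 8
Op 9: add_edge(B, C). Edges now: 9
Op 10: add_edge(B, D). Edges now: 10
Compute levels (Kahn BFS):
  sources (in-degree 0): A, B
  process A: level=0
    A->D: in-degree(D)=3, level(D)>=1
    A->E: in-degree(E)=2, level(E)>=1
    A->F: in-degree(F)=0, level(F)=1, enqueue
  process B: level=0
    B->C: in-degree(C)=1, level(C)>=1
    B->D: in-degree(D)=2, level(D)>=1
    B->E: in-degree(E)=1, level(E)>=1
  process F: level=1
    F->C: in-degree(C)=0, level(C)=2, enqueue
    F->D: in-degree(D)=1, level(D)>=2
    F->E: in-degree(E)=0, level(E)=2, enqueue
  process C: level=2
  process E: level=2
    E->D: in-degree(D)=0, level(D)=3, enqueue
  process D: level=3
All levels: A:0, B:0, C:2, D:3, E:2, F:1
max level = 3

Answer: 3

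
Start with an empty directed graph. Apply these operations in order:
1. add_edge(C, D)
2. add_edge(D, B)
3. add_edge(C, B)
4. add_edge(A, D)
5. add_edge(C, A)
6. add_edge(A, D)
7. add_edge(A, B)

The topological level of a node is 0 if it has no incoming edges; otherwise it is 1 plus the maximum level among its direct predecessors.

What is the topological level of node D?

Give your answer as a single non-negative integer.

Answer: 2

Derivation:
Op 1: add_edge(C, D). Edges now: 1
Op 2: add_edge(D, B). Edges now: 2
Op 3: add_edge(C, B). Edges now: 3
Op 4: add_edge(A, D). Edges now: 4
Op 5: add_edge(C, A). Edges now: 5
Op 6: add_edge(A, D) (duplicate, no change). Edges now: 5
Op 7: add_edge(A, B). Edges now: 6
Compute levels (Kahn BFS):
  sources (in-degree 0): C
  process C: level=0
    C->A: in-degree(A)=0, level(A)=1, enqueue
    C->B: in-degree(B)=2, level(B)>=1
    C->D: in-degree(D)=1, level(D)>=1
  process A: level=1
    A->B: in-degree(B)=1, level(B)>=2
    A->D: in-degree(D)=0, level(D)=2, enqueue
  process D: level=2
    D->B: in-degree(B)=0, level(B)=3, enqueue
  process B: level=3
All levels: A:1, B:3, C:0, D:2
level(D) = 2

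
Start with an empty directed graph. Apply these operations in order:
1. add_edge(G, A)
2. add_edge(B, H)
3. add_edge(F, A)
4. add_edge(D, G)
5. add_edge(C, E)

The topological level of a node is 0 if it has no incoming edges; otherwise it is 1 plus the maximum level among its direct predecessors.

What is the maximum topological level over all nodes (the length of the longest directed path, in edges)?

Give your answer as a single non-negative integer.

Answer: 2

Derivation:
Op 1: add_edge(G, A). Edges now: 1
Op 2: add_edge(B, H). Edges now: 2
Op 3: add_edge(F, A). Edges now: 3
Op 4: add_edge(D, G). Edges now: 4
Op 5: add_edge(C, E). Edges now: 5
Compute levels (Kahn BFS):
  sources (in-degree 0): B, C, D, F
  process B: level=0
    B->H: in-degree(H)=0, level(H)=1, enqueue
  process C: level=0
    C->E: in-degree(E)=0, level(E)=1, enqueue
  process D: level=0
    D->G: in-degree(G)=0, level(G)=1, enqueue
  process F: level=0
    F->A: in-degree(A)=1, level(A)>=1
  process H: level=1
  process E: level=1
  process G: level=1
    G->A: in-degree(A)=0, level(A)=2, enqueue
  process A: level=2
All levels: A:2, B:0, C:0, D:0, E:1, F:0, G:1, H:1
max level = 2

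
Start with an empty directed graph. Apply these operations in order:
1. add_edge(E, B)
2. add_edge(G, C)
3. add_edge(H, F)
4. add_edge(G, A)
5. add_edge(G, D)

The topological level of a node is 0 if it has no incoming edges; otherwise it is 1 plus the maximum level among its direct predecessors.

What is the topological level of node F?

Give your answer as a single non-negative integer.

Op 1: add_edge(E, B). Edges now: 1
Op 2: add_edge(G, C). Edges now: 2
Op 3: add_edge(H, F). Edges now: 3
Op 4: add_edge(G, A). Edges now: 4
Op 5: add_edge(G, D). Edges now: 5
Compute levels (Kahn BFS):
  sources (in-degree 0): E, G, H
  process E: level=0
    E->B: in-degree(B)=0, level(B)=1, enqueue
  process G: level=0
    G->A: in-degree(A)=0, level(A)=1, enqueue
    G->C: in-degree(C)=0, level(C)=1, enqueue
    G->D: in-degree(D)=0, level(D)=1, enqueue
  process H: level=0
    H->F: in-degree(F)=0, level(F)=1, enqueue
  process B: level=1
  process A: level=1
  process C: level=1
  process D: level=1
  process F: level=1
All levels: A:1, B:1, C:1, D:1, E:0, F:1, G:0, H:0
level(F) = 1

Answer: 1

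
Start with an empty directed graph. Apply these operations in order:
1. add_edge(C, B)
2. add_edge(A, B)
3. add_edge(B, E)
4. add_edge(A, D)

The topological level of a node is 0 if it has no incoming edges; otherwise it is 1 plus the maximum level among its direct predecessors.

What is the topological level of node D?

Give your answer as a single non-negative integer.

Op 1: add_edge(C, B). Edges now: 1
Op 2: add_edge(A, B). Edges now: 2
Op 3: add_edge(B, E). Edges now: 3
Op 4: add_edge(A, D). Edges now: 4
Compute levels (Kahn BFS):
  sources (in-degree 0): A, C
  process A: level=0
    A->B: in-degree(B)=1, level(B)>=1
    A->D: in-degree(D)=0, level(D)=1, enqueue
  process C: level=0
    C->B: in-degree(B)=0, level(B)=1, enqueue
  process D: level=1
  process B: level=1
    B->E: in-degree(E)=0, level(E)=2, enqueue
  process E: level=2
All levels: A:0, B:1, C:0, D:1, E:2
level(D) = 1

Answer: 1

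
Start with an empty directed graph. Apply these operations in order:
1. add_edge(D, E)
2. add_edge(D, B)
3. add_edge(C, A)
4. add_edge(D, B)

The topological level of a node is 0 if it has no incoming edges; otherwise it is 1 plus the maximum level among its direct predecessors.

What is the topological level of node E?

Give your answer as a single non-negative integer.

Answer: 1

Derivation:
Op 1: add_edge(D, E). Edges now: 1
Op 2: add_edge(D, B). Edges now: 2
Op 3: add_edge(C, A). Edges now: 3
Op 4: add_edge(D, B) (duplicate, no change). Edges now: 3
Compute levels (Kahn BFS):
  sources (in-degree 0): C, D
  process C: level=0
    C->A: in-degree(A)=0, level(A)=1, enqueue
  process D: level=0
    D->B: in-degree(B)=0, level(B)=1, enqueue
    D->E: in-degree(E)=0, level(E)=1, enqueue
  process A: level=1
  process B: level=1
  process E: level=1
All levels: A:1, B:1, C:0, D:0, E:1
level(E) = 1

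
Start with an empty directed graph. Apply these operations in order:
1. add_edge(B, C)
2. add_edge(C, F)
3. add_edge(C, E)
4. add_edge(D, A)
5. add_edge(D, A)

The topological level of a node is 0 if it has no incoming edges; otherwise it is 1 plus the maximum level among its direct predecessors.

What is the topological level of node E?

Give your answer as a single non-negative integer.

Op 1: add_edge(B, C). Edges now: 1
Op 2: add_edge(C, F). Edges now: 2
Op 3: add_edge(C, E). Edges now: 3
Op 4: add_edge(D, A). Edges now: 4
Op 5: add_edge(D, A) (duplicate, no change). Edges now: 4
Compute levels (Kahn BFS):
  sources (in-degree 0): B, D
  process B: level=0
    B->C: in-degree(C)=0, level(C)=1, enqueue
  process D: level=0
    D->A: in-degree(A)=0, level(A)=1, enqueue
  process C: level=1
    C->E: in-degree(E)=0, level(E)=2, enqueue
    C->F: in-degree(F)=0, level(F)=2, enqueue
  process A: level=1
  process E: level=2
  process F: level=2
All levels: A:1, B:0, C:1, D:0, E:2, F:2
level(E) = 2

Answer: 2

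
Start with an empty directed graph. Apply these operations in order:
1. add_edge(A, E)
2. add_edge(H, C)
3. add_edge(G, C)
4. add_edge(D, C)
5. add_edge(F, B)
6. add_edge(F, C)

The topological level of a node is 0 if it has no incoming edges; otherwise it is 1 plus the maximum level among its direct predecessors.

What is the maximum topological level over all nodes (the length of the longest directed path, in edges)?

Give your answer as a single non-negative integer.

Op 1: add_edge(A, E). Edges now: 1
Op 2: add_edge(H, C). Edges now: 2
Op 3: add_edge(G, C). Edges now: 3
Op 4: add_edge(D, C). Edges now: 4
Op 5: add_edge(F, B). Edges now: 5
Op 6: add_edge(F, C). Edges now: 6
Compute levels (Kahn BFS):
  sources (in-degree 0): A, D, F, G, H
  process A: level=0
    A->E: in-degree(E)=0, level(E)=1, enqueue
  process D: level=0
    D->C: in-degree(C)=3, level(C)>=1
  process F: level=0
    F->B: in-degree(B)=0, level(B)=1, enqueue
    F->C: in-degree(C)=2, level(C)>=1
  process G: level=0
    G->C: in-degree(C)=1, level(C)>=1
  process H: level=0
    H->C: in-degree(C)=0, level(C)=1, enqueue
  process E: level=1
  process B: level=1
  process C: level=1
All levels: A:0, B:1, C:1, D:0, E:1, F:0, G:0, H:0
max level = 1

Answer: 1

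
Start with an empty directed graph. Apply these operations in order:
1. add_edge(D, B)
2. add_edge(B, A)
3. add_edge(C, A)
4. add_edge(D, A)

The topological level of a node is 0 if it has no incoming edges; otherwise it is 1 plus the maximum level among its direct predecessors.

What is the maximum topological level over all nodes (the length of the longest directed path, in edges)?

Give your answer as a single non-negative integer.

Op 1: add_edge(D, B). Edges now: 1
Op 2: add_edge(B, A). Edges now: 2
Op 3: add_edge(C, A). Edges now: 3
Op 4: add_edge(D, A). Edges now: 4
Compute levels (Kahn BFS):
  sources (in-degree 0): C, D
  process C: level=0
    C->A: in-degree(A)=2, level(A)>=1
  process D: level=0
    D->A: in-degree(A)=1, level(A)>=1
    D->B: in-degree(B)=0, level(B)=1, enqueue
  process B: level=1
    B->A: in-degree(A)=0, level(A)=2, enqueue
  process A: level=2
All levels: A:2, B:1, C:0, D:0
max level = 2

Answer: 2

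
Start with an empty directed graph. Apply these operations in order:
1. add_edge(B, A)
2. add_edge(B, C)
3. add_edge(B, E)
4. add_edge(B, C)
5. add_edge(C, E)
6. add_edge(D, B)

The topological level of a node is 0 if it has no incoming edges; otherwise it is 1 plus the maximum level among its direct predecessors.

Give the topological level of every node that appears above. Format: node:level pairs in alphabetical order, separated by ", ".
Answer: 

Op 1: add_edge(B, A). Edges now: 1
Op 2: add_edge(B, C). Edges now: 2
Op 3: add_edge(B, E). Edges now: 3
Op 4: add_edge(B, C) (duplicate, no change). Edges now: 3
Op 5: add_edge(C, E). Edges now: 4
Op 6: add_edge(D, B). Edges now: 5
Compute levels (Kahn BFS):
  sources (in-degree 0): D
  process D: level=0
    D->B: in-degree(B)=0, level(B)=1, enqueue
  process B: level=1
    B->A: in-degree(A)=0, level(A)=2, enqueue
    B->C: in-degree(C)=0, level(C)=2, enqueue
    B->E: in-degree(E)=1, level(E)>=2
  process A: level=2
  process C: level=2
    C->E: in-degree(E)=0, level(E)=3, enqueue
  process E: level=3
All levels: A:2, B:1, C:2, D:0, E:3

Answer: A:2, B:1, C:2, D:0, E:3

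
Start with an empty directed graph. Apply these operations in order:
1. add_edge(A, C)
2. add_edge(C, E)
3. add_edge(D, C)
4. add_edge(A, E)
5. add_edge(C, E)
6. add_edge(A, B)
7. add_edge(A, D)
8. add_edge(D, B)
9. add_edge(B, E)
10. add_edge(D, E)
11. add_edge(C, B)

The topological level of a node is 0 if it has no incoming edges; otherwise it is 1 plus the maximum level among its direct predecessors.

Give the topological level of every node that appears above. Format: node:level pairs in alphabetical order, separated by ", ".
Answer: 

Op 1: add_edge(A, C). Edges now: 1
Op 2: add_edge(C, E). Edges now: 2
Op 3: add_edge(D, C). Edges now: 3
Op 4: add_edge(A, E). Edges now: 4
Op 5: add_edge(C, E) (duplicate, no change). Edges now: 4
Op 6: add_edge(A, B). Edges now: 5
Op 7: add_edge(A, D). Edges now: 6
Op 8: add_edge(D, B). Edges now: 7
Op 9: add_edge(B, E). Edges now: 8
Op 10: add_edge(D, E). Edges now: 9
Op 11: add_edge(C, B). Edges now: 10
Compute levels (Kahn BFS):
  sources (in-degree 0): A
  process A: level=0
    A->B: in-degree(B)=2, level(B)>=1
    A->C: in-degree(C)=1, level(C)>=1
    A->D: in-degree(D)=0, level(D)=1, enqueue
    A->E: in-degree(E)=3, level(E)>=1
  process D: level=1
    D->B: in-degree(B)=1, level(B)>=2
    D->C: in-degree(C)=0, level(C)=2, enqueue
    D->E: in-degree(E)=2, level(E)>=2
  process C: level=2
    C->B: in-degree(B)=0, level(B)=3, enqueue
    C->E: in-degree(E)=1, level(E)>=3
  process B: level=3
    B->E: in-degree(E)=0, level(E)=4, enqueue
  process E: level=4
All levels: A:0, B:3, C:2, D:1, E:4

Answer: A:0, B:3, C:2, D:1, E:4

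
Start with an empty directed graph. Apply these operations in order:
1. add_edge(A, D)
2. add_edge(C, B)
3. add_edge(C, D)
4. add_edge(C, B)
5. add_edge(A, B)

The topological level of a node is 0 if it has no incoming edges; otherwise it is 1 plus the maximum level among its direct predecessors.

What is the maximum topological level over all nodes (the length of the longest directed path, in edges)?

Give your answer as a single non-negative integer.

Op 1: add_edge(A, D). Edges now: 1
Op 2: add_edge(C, B). Edges now: 2
Op 3: add_edge(C, D). Edges now: 3
Op 4: add_edge(C, B) (duplicate, no change). Edges now: 3
Op 5: add_edge(A, B). Edges now: 4
Compute levels (Kahn BFS):
  sources (in-degree 0): A, C
  process A: level=0
    A->B: in-degree(B)=1, level(B)>=1
    A->D: in-degree(D)=1, level(D)>=1
  process C: level=0
    C->B: in-degree(B)=0, level(B)=1, enqueue
    C->D: in-degree(D)=0, level(D)=1, enqueue
  process B: level=1
  process D: level=1
All levels: A:0, B:1, C:0, D:1
max level = 1

Answer: 1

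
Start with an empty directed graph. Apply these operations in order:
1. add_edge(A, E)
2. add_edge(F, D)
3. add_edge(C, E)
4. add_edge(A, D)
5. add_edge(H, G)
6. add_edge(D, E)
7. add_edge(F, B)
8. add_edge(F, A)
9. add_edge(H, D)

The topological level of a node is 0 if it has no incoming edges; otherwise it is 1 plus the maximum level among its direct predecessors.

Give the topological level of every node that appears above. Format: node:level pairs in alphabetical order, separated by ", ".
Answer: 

Answer: A:1, B:1, C:0, D:2, E:3, F:0, G:1, H:0

Derivation:
Op 1: add_edge(A, E). Edges now: 1
Op 2: add_edge(F, D). Edges now: 2
Op 3: add_edge(C, E). Edges now: 3
Op 4: add_edge(A, D). Edges now: 4
Op 5: add_edge(H, G). Edges now: 5
Op 6: add_edge(D, E). Edges now: 6
Op 7: add_edge(F, B). Edges now: 7
Op 8: add_edge(F, A). Edges now: 8
Op 9: add_edge(H, D). Edges now: 9
Compute levels (Kahn BFS):
  sources (in-degree 0): C, F, H
  process C: level=0
    C->E: in-degree(E)=2, level(E)>=1
  process F: level=0
    F->A: in-degree(A)=0, level(A)=1, enqueue
    F->B: in-degree(B)=0, level(B)=1, enqueue
    F->D: in-degree(D)=2, level(D)>=1
  process H: level=0
    H->D: in-degree(D)=1, level(D)>=1
    H->G: in-degree(G)=0, level(G)=1, enqueue
  process A: level=1
    A->D: in-degree(D)=0, level(D)=2, enqueue
    A->E: in-degree(E)=1, level(E)>=2
  process B: level=1
  process G: level=1
  process D: level=2
    D->E: in-degree(E)=0, level(E)=3, enqueue
  process E: level=3
All levels: A:1, B:1, C:0, D:2, E:3, F:0, G:1, H:0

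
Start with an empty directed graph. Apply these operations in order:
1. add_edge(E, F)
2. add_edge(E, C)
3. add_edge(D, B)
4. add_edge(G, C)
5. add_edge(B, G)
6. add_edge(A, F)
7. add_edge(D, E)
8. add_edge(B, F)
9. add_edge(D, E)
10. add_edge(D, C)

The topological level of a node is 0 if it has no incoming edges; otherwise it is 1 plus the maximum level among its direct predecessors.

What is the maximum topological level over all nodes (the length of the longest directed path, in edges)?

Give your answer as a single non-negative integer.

Op 1: add_edge(E, F). Edges now: 1
Op 2: add_edge(E, C). Edges now: 2
Op 3: add_edge(D, B). Edges now: 3
Op 4: add_edge(G, C). Edges now: 4
Op 5: add_edge(B, G). Edges now: 5
Op 6: add_edge(A, F). Edges now: 6
Op 7: add_edge(D, E). Edges now: 7
Op 8: add_edge(B, F). Edges now: 8
Op 9: add_edge(D, E) (duplicate, no change). Edges now: 8
Op 10: add_edge(D, C). Edges now: 9
Compute levels (Kahn BFS):
  sources (in-degree 0): A, D
  process A: level=0
    A->F: in-degree(F)=2, level(F)>=1
  process D: level=0
    D->B: in-degree(B)=0, level(B)=1, enqueue
    D->C: in-degree(C)=2, level(C)>=1
    D->E: in-degree(E)=0, level(E)=1, enqueue
  process B: level=1
    B->F: in-degree(F)=1, level(F)>=2
    B->G: in-degree(G)=0, level(G)=2, enqueue
  process E: level=1
    E->C: in-degree(C)=1, level(C)>=2
    E->F: in-degree(F)=0, level(F)=2, enqueue
  process G: level=2
    G->C: in-degree(C)=0, level(C)=3, enqueue
  process F: level=2
  process C: level=3
All levels: A:0, B:1, C:3, D:0, E:1, F:2, G:2
max level = 3

Answer: 3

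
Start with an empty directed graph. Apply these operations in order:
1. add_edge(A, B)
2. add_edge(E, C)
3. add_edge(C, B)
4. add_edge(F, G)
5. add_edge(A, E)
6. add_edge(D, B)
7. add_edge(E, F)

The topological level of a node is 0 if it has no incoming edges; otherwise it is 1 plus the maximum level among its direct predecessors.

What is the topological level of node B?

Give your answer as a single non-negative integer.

Op 1: add_edge(A, B). Edges now: 1
Op 2: add_edge(E, C). Edges now: 2
Op 3: add_edge(C, B). Edges now: 3
Op 4: add_edge(F, G). Edges now: 4
Op 5: add_edge(A, E). Edges now: 5
Op 6: add_edge(D, B). Edges now: 6
Op 7: add_edge(E, F). Edges now: 7
Compute levels (Kahn BFS):
  sources (in-degree 0): A, D
  process A: level=0
    A->B: in-degree(B)=2, level(B)>=1
    A->E: in-degree(E)=0, level(E)=1, enqueue
  process D: level=0
    D->B: in-degree(B)=1, level(B)>=1
  process E: level=1
    E->C: in-degree(C)=0, level(C)=2, enqueue
    E->F: in-degree(F)=0, level(F)=2, enqueue
  process C: level=2
    C->B: in-degree(B)=0, level(B)=3, enqueue
  process F: level=2
    F->G: in-degree(G)=0, level(G)=3, enqueue
  process B: level=3
  process G: level=3
All levels: A:0, B:3, C:2, D:0, E:1, F:2, G:3
level(B) = 3

Answer: 3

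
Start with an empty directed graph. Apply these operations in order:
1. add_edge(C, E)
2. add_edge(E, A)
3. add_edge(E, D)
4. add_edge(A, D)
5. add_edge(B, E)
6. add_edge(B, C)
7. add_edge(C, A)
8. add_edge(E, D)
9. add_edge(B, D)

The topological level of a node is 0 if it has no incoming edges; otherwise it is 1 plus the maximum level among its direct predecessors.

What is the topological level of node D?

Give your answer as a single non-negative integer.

Answer: 4

Derivation:
Op 1: add_edge(C, E). Edges now: 1
Op 2: add_edge(E, A). Edges now: 2
Op 3: add_edge(E, D). Edges now: 3
Op 4: add_edge(A, D). Edges now: 4
Op 5: add_edge(B, E). Edges now: 5
Op 6: add_edge(B, C). Edges now: 6
Op 7: add_edge(C, A). Edges now: 7
Op 8: add_edge(E, D) (duplicate, no change). Edges now: 7
Op 9: add_edge(B, D). Edges now: 8
Compute levels (Kahn BFS):
  sources (in-degree 0): B
  process B: level=0
    B->C: in-degree(C)=0, level(C)=1, enqueue
    B->D: in-degree(D)=2, level(D)>=1
    B->E: in-degree(E)=1, level(E)>=1
  process C: level=1
    C->A: in-degree(A)=1, level(A)>=2
    C->E: in-degree(E)=0, level(E)=2, enqueue
  process E: level=2
    E->A: in-degree(A)=0, level(A)=3, enqueue
    E->D: in-degree(D)=1, level(D)>=3
  process A: level=3
    A->D: in-degree(D)=0, level(D)=4, enqueue
  process D: level=4
All levels: A:3, B:0, C:1, D:4, E:2
level(D) = 4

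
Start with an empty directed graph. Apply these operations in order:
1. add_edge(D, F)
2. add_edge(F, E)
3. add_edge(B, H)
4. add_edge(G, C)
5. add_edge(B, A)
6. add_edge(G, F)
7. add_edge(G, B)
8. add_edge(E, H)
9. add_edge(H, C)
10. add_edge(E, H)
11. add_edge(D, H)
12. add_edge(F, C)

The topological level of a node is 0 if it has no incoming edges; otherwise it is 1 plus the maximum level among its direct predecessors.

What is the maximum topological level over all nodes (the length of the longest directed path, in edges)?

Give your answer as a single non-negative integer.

Answer: 4

Derivation:
Op 1: add_edge(D, F). Edges now: 1
Op 2: add_edge(F, E). Edges now: 2
Op 3: add_edge(B, H). Edges now: 3
Op 4: add_edge(G, C). Edges now: 4
Op 5: add_edge(B, A). Edges now: 5
Op 6: add_edge(G, F). Edges now: 6
Op 7: add_edge(G, B). Edges now: 7
Op 8: add_edge(E, H). Edges now: 8
Op 9: add_edge(H, C). Edges now: 9
Op 10: add_edge(E, H) (duplicate, no change). Edges now: 9
Op 11: add_edge(D, H). Edges now: 10
Op 12: add_edge(F, C). Edges now: 11
Compute levels (Kahn BFS):
  sources (in-degree 0): D, G
  process D: level=0
    D->F: in-degree(F)=1, level(F)>=1
    D->H: in-degree(H)=2, level(H)>=1
  process G: level=0
    G->B: in-degree(B)=0, level(B)=1, enqueue
    G->C: in-degree(C)=2, level(C)>=1
    G->F: in-degree(F)=0, level(F)=1, enqueue
  process B: level=1
    B->A: in-degree(A)=0, level(A)=2, enqueue
    B->H: in-degree(H)=1, level(H)>=2
  process F: level=1
    F->C: in-degree(C)=1, level(C)>=2
    F->E: in-degree(E)=0, level(E)=2, enqueue
  process A: level=2
  process E: level=2
    E->H: in-degree(H)=0, level(H)=3, enqueue
  process H: level=3
    H->C: in-degree(C)=0, level(C)=4, enqueue
  process C: level=4
All levels: A:2, B:1, C:4, D:0, E:2, F:1, G:0, H:3
max level = 4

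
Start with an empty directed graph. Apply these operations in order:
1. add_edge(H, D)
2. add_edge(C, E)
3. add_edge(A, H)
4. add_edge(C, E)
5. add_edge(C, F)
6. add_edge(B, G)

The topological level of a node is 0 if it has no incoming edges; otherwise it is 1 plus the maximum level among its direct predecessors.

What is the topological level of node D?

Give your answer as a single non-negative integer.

Answer: 2

Derivation:
Op 1: add_edge(H, D). Edges now: 1
Op 2: add_edge(C, E). Edges now: 2
Op 3: add_edge(A, H). Edges now: 3
Op 4: add_edge(C, E) (duplicate, no change). Edges now: 3
Op 5: add_edge(C, F). Edges now: 4
Op 6: add_edge(B, G). Edges now: 5
Compute levels (Kahn BFS):
  sources (in-degree 0): A, B, C
  process A: level=0
    A->H: in-degree(H)=0, level(H)=1, enqueue
  process B: level=0
    B->G: in-degree(G)=0, level(G)=1, enqueue
  process C: level=0
    C->E: in-degree(E)=0, level(E)=1, enqueue
    C->F: in-degree(F)=0, level(F)=1, enqueue
  process H: level=1
    H->D: in-degree(D)=0, level(D)=2, enqueue
  process G: level=1
  process E: level=1
  process F: level=1
  process D: level=2
All levels: A:0, B:0, C:0, D:2, E:1, F:1, G:1, H:1
level(D) = 2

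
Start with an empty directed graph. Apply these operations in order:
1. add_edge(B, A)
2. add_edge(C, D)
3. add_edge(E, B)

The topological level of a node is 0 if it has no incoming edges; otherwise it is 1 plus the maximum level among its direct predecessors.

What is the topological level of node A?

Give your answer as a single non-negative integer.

Answer: 2

Derivation:
Op 1: add_edge(B, A). Edges now: 1
Op 2: add_edge(C, D). Edges now: 2
Op 3: add_edge(E, B). Edges now: 3
Compute levels (Kahn BFS):
  sources (in-degree 0): C, E
  process C: level=0
    C->D: in-degree(D)=0, level(D)=1, enqueue
  process E: level=0
    E->B: in-degree(B)=0, level(B)=1, enqueue
  process D: level=1
  process B: level=1
    B->A: in-degree(A)=0, level(A)=2, enqueue
  process A: level=2
All levels: A:2, B:1, C:0, D:1, E:0
level(A) = 2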